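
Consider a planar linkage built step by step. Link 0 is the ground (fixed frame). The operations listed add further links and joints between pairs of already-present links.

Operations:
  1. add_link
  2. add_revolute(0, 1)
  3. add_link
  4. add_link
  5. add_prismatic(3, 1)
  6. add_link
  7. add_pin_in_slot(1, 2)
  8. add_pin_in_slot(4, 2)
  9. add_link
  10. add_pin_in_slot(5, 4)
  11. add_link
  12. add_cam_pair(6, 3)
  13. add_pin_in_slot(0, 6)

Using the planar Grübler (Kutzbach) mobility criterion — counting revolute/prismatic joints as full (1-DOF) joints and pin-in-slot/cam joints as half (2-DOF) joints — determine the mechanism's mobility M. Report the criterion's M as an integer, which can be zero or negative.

M = 9

ground; <1,0,0>
#1 <2,0,0>
R:0↔1 J1 <2,1,0>
#2 <3,1,0>
#3 <4,1,0>
P:3↔1 J1 <4,2,0>
#4 <5,2,0>
PS:1↔2 J2 <5,2,1>
PS:4↔2 J2 <5,2,2>
#5 <6,2,2>
PS:5↔4 J2 <6,2,3>
#6 <7,2,3>
C:6↔3 J2 <7,2,4>
PS:0↔6 J2 <7,2,5>
3×6 − 2×2 − 1×5 = 9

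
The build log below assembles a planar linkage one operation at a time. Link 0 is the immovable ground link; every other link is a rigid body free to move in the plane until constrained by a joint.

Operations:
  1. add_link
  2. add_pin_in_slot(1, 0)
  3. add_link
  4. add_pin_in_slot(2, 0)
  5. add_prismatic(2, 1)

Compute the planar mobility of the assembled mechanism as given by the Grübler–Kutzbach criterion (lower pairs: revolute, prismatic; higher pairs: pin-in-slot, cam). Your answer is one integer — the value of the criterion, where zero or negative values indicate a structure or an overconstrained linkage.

ground; <1,0,0>
#1 <2,0,0>
PS:1↔0 J2 <2,0,1>
#2 <3,0,1>
PS:2↔0 J2 <3,0,2>
P:2↔1 J1 <3,1,2>
3×2 − 2×1 − 1×2 = 2

M = 2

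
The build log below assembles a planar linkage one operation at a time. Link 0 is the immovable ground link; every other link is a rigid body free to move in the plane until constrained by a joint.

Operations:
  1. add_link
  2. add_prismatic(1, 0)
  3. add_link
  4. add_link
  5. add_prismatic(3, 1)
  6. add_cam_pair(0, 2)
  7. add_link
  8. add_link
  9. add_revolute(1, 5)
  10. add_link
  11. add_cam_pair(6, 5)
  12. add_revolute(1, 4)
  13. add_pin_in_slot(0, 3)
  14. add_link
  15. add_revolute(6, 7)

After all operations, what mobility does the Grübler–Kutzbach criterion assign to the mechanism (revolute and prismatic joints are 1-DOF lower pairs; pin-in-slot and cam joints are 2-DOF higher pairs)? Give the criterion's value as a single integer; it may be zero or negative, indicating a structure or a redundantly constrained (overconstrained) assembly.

ground; <1,0,0>
#1 <2,0,0>
P:1↔0 J1 <2,1,0>
#2 <3,1,0>
#3 <4,1,0>
P:3↔1 J1 <4,2,0>
C:0↔2 J2 <4,2,1>
#4 <5,2,1>
#5 <6,2,1>
R:1↔5 J1 <6,3,1>
#6 <7,3,1>
C:6↔5 J2 <7,3,2>
R:1↔4 J1 <7,4,2>
PS:0↔3 J2 <7,4,3>
#7 <8,4,3>
R:6↔7 J1 <8,5,3>
3×7 − 2×5 − 1×3 = 8

M = 8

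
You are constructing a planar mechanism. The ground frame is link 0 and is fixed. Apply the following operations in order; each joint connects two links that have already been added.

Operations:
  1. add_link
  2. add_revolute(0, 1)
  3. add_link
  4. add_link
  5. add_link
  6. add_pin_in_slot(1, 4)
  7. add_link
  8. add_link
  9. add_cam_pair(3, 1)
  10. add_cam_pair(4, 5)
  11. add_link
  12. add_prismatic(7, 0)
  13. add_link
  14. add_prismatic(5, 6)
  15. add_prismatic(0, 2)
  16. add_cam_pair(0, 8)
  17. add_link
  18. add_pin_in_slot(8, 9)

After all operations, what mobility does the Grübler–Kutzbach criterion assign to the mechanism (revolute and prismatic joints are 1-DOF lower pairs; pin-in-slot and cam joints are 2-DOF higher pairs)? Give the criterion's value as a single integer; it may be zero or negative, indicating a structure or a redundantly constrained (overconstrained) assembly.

(L,J1,J2)=(1,0,0); link0 fixed
link1: (2,0,0)
R 0-1 [J1]: (2,1,0)
link2: (3,1,0)
link3: (4,1,0)
link4: (5,1,0)
PS 1-4 [J2]: (5,1,1)
link5: (6,1,1)
link6: (7,1,1)
C 3-1 [J2]: (7,1,2)
C 4-5 [J2]: (7,1,3)
link7: (8,1,3)
P 7-0 [J1]: (8,2,3)
link8: (9,2,3)
P 5-6 [J1]: (9,3,3)
P 0-2 [J1]: (9,4,3)
C 0-8 [J2]: (9,4,4)
link9: (10,4,4)
PS 8-9 [J2]: (10,4,5)
Grübler: 3·9 − 2·4 − 5 = 14

M = 14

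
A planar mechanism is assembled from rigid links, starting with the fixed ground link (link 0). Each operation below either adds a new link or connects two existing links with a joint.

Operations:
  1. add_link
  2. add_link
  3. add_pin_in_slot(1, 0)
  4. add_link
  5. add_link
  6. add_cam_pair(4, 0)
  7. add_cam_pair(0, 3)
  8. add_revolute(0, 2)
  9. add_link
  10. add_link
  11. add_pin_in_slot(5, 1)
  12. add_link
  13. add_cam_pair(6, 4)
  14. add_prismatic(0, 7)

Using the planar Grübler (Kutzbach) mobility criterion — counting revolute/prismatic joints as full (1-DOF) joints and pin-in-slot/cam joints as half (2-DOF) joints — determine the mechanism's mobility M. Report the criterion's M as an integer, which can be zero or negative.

link 0 = ground. State L|J1|J2 = 1|0|0
+link1  2|0|0
+link2  3|0|0
PS(1,0) f=2→J2  3|0|1
+link3  4|0|1
+link4  5|0|1
C(4,0) f=2→J2  5|0|2
C(0,3) f=2→J2  5|0|3
R(0,2) f=1→J1  5|1|3
+link5  6|1|3
+link6  7|1|3
PS(5,1) f=2→J2  7|1|4
+link7  8|1|4
C(6,4) f=2→J2  8|1|5
P(0,7) f=1→J1  8|2|5
M = 3(8−1)−2·2−5 = 21−4−5 = 12

M = 12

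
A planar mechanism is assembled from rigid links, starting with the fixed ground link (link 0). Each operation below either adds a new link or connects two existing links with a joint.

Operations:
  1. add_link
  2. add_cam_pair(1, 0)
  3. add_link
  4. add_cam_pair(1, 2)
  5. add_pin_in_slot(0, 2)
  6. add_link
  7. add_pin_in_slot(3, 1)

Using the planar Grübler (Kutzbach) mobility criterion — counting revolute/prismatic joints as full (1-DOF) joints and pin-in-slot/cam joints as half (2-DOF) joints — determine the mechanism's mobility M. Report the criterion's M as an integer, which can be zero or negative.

M = 5

(L,J1,J2)=(1,0,0); link0 fixed
link1: (2,0,0)
C 1-0 [J2]: (2,0,1)
link2: (3,0,1)
C 1-2 [J2]: (3,0,2)
PS 0-2 [J2]: (3,0,3)
link3: (4,0,3)
PS 3-1 [J2]: (4,0,4)
Grübler: 3·3 − 2·0 − 4 = 5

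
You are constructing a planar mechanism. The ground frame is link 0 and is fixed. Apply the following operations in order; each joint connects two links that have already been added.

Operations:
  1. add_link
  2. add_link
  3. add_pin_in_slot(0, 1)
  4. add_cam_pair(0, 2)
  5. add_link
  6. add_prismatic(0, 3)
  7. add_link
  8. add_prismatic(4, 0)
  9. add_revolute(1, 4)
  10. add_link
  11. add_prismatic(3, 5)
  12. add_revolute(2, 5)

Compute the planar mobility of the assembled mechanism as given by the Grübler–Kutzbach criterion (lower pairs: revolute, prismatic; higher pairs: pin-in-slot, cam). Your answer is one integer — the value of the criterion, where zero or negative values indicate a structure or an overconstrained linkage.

link 0 = ground. State L|J1|J2 = 1|0|0
+link1  2|0|0
+link2  3|0|0
PS(0,1) f=2→J2  3|0|1
C(0,2) f=2→J2  3|0|2
+link3  4|0|2
P(0,3) f=1→J1  4|1|2
+link4  5|1|2
P(4,0) f=1→J1  5|2|2
R(1,4) f=1→J1  5|3|2
+link5  6|3|2
P(3,5) f=1→J1  6|4|2
R(2,5) f=1→J1  6|5|2
M = 3(6−1)−2·5−2 = 15−10−2 = 3

M = 3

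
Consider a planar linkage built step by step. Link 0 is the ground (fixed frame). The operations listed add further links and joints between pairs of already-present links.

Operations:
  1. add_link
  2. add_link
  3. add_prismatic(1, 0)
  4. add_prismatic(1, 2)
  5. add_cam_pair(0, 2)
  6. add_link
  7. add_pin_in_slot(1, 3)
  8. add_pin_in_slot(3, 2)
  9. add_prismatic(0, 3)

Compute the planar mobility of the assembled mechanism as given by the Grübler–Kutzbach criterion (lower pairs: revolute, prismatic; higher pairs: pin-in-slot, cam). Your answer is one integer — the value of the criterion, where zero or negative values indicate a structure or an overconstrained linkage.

M = 0

ground; <1,0,0>
#1 <2,0,0>
#2 <3,0,0>
P:1↔0 J1 <3,1,0>
P:1↔2 J1 <3,2,0>
C:0↔2 J2 <3,2,1>
#3 <4,2,1>
PS:1↔3 J2 <4,2,2>
PS:3↔2 J2 <4,2,3>
P:0↔3 J1 <4,3,3>
3×3 − 2×3 − 1×3 = 0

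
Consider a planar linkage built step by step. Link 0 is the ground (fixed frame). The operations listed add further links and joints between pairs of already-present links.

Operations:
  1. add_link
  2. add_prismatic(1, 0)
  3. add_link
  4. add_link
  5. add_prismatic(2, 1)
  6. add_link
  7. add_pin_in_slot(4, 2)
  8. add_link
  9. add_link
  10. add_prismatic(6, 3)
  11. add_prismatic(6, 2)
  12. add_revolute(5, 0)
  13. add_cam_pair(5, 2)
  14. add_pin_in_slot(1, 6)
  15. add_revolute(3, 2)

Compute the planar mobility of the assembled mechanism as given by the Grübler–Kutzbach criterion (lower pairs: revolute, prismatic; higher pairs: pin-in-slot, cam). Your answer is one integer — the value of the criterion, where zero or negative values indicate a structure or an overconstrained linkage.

M = 3

ground; <1,0,0>
#1 <2,0,0>
P:1↔0 J1 <2,1,0>
#2 <3,1,0>
#3 <4,1,0>
P:2↔1 J1 <4,2,0>
#4 <5,2,0>
PS:4↔2 J2 <5,2,1>
#5 <6,2,1>
#6 <7,2,1>
P:6↔3 J1 <7,3,1>
P:6↔2 J1 <7,4,1>
R:5↔0 J1 <7,5,1>
C:5↔2 J2 <7,5,2>
PS:1↔6 J2 <7,5,3>
R:3↔2 J1 <7,6,3>
3×6 − 2×6 − 1×3 = 3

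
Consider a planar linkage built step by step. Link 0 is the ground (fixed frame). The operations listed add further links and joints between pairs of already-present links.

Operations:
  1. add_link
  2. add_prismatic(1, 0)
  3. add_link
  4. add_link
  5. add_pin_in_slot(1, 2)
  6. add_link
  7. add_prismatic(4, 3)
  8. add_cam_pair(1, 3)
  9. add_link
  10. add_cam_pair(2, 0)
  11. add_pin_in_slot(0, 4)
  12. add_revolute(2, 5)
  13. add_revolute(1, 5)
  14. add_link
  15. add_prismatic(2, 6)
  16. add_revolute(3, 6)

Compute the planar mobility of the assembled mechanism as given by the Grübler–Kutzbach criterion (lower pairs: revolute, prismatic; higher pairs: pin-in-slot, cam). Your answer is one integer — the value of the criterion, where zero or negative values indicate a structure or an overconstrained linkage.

M = 2

[1;0;0] (link 0 is ground)
L+ [2;0;0]
P(1,0)∈J1 [2;1;0]
L+ [3;1;0]
L+ [4;1;0]
PS(1,2)∈J2 [4;1;1]
L+ [5;1;1]
P(4,3)∈J1 [5;2;1]
C(1,3)∈J2 [5;2;2]
L+ [6;2;2]
C(2,0)∈J2 [6;2;3]
PS(0,4)∈J2 [6;2;4]
R(2,5)∈J1 [6;3;4]
R(1,5)∈J1 [6;4;4]
L+ [7;4;4]
P(2,6)∈J1 [7;5;4]
R(3,6)∈J1 [7;6;4]
mobility = 18 − 12 − 4 = 2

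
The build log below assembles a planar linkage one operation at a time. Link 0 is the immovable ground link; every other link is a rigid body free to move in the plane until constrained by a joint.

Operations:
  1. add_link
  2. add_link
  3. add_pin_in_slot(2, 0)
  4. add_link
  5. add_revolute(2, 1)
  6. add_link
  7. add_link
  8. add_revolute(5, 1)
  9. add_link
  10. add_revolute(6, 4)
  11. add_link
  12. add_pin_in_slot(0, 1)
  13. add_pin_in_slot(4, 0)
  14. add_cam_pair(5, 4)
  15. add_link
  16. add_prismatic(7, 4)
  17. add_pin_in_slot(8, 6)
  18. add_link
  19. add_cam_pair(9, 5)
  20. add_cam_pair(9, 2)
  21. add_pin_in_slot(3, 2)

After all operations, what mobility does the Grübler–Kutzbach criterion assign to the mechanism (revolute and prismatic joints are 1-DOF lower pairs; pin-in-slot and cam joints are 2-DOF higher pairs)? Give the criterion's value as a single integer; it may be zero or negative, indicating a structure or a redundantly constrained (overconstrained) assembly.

M = 11

link 0 = ground. State L|J1|J2 = 1|0|0
+link1  2|0|0
+link2  3|0|0
PS(2,0) f=2→J2  3|0|1
+link3  4|0|1
R(2,1) f=1→J1  4|1|1
+link4  5|1|1
+link5  6|1|1
R(5,1) f=1→J1  6|2|1
+link6  7|2|1
R(6,4) f=1→J1  7|3|1
+link7  8|3|1
PS(0,1) f=2→J2  8|3|2
PS(4,0) f=2→J2  8|3|3
C(5,4) f=2→J2  8|3|4
+link8  9|3|4
P(7,4) f=1→J1  9|4|4
PS(8,6) f=2→J2  9|4|5
+link9  10|4|5
C(9,5) f=2→J2  10|4|6
C(9,2) f=2→J2  10|4|7
PS(3,2) f=2→J2  10|4|8
M = 3(10−1)−2·4−8 = 27−8−8 = 11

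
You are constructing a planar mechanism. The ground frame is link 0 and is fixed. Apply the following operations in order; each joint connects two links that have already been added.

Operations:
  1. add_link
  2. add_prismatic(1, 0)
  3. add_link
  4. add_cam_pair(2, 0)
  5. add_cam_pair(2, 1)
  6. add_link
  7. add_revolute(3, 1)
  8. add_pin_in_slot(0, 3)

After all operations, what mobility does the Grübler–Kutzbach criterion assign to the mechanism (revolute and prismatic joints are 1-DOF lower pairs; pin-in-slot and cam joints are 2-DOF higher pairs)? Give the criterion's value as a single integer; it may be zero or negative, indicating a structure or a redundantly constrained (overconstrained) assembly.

M = 2

link 0 = ground. State L|J1|J2 = 1|0|0
+link1  2|0|0
P(1,0) f=1→J1  2|1|0
+link2  3|1|0
C(2,0) f=2→J2  3|1|1
C(2,1) f=2→J2  3|1|2
+link3  4|1|2
R(3,1) f=1→J1  4|2|2
PS(0,3) f=2→J2  4|2|3
M = 3(4−1)−2·2−3 = 9−4−3 = 2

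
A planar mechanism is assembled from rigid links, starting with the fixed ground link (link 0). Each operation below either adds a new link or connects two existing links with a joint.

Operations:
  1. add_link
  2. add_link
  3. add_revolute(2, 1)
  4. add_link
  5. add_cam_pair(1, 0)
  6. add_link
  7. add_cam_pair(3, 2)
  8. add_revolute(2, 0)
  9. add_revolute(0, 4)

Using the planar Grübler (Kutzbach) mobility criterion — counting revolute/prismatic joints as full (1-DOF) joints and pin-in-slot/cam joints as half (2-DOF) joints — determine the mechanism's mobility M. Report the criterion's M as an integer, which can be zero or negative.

(L,J1,J2)=(1,0,0); link0 fixed
link1: (2,0,0)
link2: (3,0,0)
R 2-1 [J1]: (3,1,0)
link3: (4,1,0)
C 1-0 [J2]: (4,1,1)
link4: (5,1,1)
C 3-2 [J2]: (5,1,2)
R 2-0 [J1]: (5,2,2)
R 0-4 [J1]: (5,3,2)
Grübler: 3·4 − 2·3 − 2 = 4

M = 4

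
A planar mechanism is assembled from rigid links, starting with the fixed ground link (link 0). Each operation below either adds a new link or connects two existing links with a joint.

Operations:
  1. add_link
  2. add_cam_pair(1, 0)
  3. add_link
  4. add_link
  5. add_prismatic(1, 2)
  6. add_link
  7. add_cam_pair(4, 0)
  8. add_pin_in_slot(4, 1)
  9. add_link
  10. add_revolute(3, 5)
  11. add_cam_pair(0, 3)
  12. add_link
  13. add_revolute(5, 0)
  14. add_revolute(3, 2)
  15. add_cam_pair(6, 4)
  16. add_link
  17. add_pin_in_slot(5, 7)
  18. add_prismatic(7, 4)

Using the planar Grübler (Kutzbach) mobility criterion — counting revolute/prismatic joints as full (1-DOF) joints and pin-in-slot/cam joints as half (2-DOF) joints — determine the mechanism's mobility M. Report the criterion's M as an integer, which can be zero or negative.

L=1 J1=0 J2=0
add link → L=2 J1=0 J2=0
C@1,0 dof=2 J2 → L=2 J1=0 J2=1
add link → L=3 J1=0 J2=1
add link → L=4 J1=0 J2=1
P@1,2 dof=1 J1 → L=4 J1=1 J2=1
add link → L=5 J1=1 J2=1
C@4,0 dof=2 J2 → L=5 J1=1 J2=2
PS@4,1 dof=2 J2 → L=5 J1=1 J2=3
add link → L=6 J1=1 J2=3
R@3,5 dof=1 J1 → L=6 J1=2 J2=3
C@0,3 dof=2 J2 → L=6 J1=2 J2=4
add link → L=7 J1=2 J2=4
R@5,0 dof=1 J1 → L=7 J1=3 J2=4
R@3,2 dof=1 J1 → L=7 J1=4 J2=4
C@6,4 dof=2 J2 → L=7 J1=4 J2=5
add link → L=8 J1=4 J2=5
PS@5,7 dof=2 J2 → L=8 J1=4 J2=6
P@7,4 dof=1 J1 → L=8 J1=5 J2=6
M=3(L−1)−2J1−J2=3·7−2·5−6=5

M = 5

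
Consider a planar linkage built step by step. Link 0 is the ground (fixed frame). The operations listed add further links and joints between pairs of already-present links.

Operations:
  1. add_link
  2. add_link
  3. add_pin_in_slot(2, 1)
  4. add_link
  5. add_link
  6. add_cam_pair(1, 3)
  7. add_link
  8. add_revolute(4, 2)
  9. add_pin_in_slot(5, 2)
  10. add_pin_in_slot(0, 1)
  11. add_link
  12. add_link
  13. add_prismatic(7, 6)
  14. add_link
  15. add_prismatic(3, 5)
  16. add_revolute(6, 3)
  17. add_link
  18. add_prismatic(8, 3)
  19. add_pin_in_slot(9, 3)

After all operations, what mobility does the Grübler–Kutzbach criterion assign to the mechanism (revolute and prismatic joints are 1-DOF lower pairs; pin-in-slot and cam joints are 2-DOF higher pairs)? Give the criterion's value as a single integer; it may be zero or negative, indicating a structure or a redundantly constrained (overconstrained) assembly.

L=1 J1=0 J2=0
add link → L=2 J1=0 J2=0
add link → L=3 J1=0 J2=0
PS@2,1 dof=2 J2 → L=3 J1=0 J2=1
add link → L=4 J1=0 J2=1
add link → L=5 J1=0 J2=1
C@1,3 dof=2 J2 → L=5 J1=0 J2=2
add link → L=6 J1=0 J2=2
R@4,2 dof=1 J1 → L=6 J1=1 J2=2
PS@5,2 dof=2 J2 → L=6 J1=1 J2=3
PS@0,1 dof=2 J2 → L=6 J1=1 J2=4
add link → L=7 J1=1 J2=4
add link → L=8 J1=1 J2=4
P@7,6 dof=1 J1 → L=8 J1=2 J2=4
add link → L=9 J1=2 J2=4
P@3,5 dof=1 J1 → L=9 J1=3 J2=4
R@6,3 dof=1 J1 → L=9 J1=4 J2=4
add link → L=10 J1=4 J2=4
P@8,3 dof=1 J1 → L=10 J1=5 J2=4
PS@9,3 dof=2 J2 → L=10 J1=5 J2=5
M=3(L−1)−2J1−J2=3·9−2·5−5=12

M = 12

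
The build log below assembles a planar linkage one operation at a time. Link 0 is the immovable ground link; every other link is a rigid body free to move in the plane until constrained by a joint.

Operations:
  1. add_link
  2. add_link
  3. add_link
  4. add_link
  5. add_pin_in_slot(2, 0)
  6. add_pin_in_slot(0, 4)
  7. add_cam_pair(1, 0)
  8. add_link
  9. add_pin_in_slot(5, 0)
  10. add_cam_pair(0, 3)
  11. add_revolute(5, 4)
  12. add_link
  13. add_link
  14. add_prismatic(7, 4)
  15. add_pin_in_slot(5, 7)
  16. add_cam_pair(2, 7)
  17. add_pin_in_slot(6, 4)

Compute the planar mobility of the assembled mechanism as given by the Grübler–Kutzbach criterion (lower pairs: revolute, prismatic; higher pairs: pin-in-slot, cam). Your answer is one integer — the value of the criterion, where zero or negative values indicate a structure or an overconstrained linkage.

M = 9

(L,J1,J2)=(1,0,0); link0 fixed
link1: (2,0,0)
link2: (3,0,0)
link3: (4,0,0)
link4: (5,0,0)
PS 2-0 [J2]: (5,0,1)
PS 0-4 [J2]: (5,0,2)
C 1-0 [J2]: (5,0,3)
link5: (6,0,3)
PS 5-0 [J2]: (6,0,4)
C 0-3 [J2]: (6,0,5)
R 5-4 [J1]: (6,1,5)
link6: (7,1,5)
link7: (8,1,5)
P 7-4 [J1]: (8,2,5)
PS 5-7 [J2]: (8,2,6)
C 2-7 [J2]: (8,2,7)
PS 6-4 [J2]: (8,2,8)
Grübler: 3·7 − 2·2 − 8 = 9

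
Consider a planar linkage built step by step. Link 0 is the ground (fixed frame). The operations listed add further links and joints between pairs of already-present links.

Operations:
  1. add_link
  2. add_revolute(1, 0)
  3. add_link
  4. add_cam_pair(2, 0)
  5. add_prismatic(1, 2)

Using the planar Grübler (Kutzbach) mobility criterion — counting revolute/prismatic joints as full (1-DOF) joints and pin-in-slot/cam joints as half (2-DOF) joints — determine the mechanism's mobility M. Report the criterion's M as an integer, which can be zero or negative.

L=1 J1=0 J2=0
add link → L=2 J1=0 J2=0
R@1,0 dof=1 J1 → L=2 J1=1 J2=0
add link → L=3 J1=1 J2=0
C@2,0 dof=2 J2 → L=3 J1=1 J2=1
P@1,2 dof=1 J1 → L=3 J1=2 J2=1
M=3(L−1)−2J1−J2=3·2−2·2−1=1

M = 1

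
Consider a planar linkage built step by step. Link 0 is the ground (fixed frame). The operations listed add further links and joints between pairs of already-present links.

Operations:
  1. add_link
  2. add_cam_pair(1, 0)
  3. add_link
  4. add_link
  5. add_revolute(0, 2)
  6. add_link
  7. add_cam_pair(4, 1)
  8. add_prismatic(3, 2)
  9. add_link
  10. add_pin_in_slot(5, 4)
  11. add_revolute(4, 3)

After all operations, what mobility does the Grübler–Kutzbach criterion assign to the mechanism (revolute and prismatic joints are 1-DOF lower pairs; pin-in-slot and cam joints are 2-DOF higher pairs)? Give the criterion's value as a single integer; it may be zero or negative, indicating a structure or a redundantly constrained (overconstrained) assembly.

M = 6

L=1 J1=0 J2=0
add link → L=2 J1=0 J2=0
C@1,0 dof=2 J2 → L=2 J1=0 J2=1
add link → L=3 J1=0 J2=1
add link → L=4 J1=0 J2=1
R@0,2 dof=1 J1 → L=4 J1=1 J2=1
add link → L=5 J1=1 J2=1
C@4,1 dof=2 J2 → L=5 J1=1 J2=2
P@3,2 dof=1 J1 → L=5 J1=2 J2=2
add link → L=6 J1=2 J2=2
PS@5,4 dof=2 J2 → L=6 J1=2 J2=3
R@4,3 dof=1 J1 → L=6 J1=3 J2=3
M=3(L−1)−2J1−J2=3·5−2·3−3=6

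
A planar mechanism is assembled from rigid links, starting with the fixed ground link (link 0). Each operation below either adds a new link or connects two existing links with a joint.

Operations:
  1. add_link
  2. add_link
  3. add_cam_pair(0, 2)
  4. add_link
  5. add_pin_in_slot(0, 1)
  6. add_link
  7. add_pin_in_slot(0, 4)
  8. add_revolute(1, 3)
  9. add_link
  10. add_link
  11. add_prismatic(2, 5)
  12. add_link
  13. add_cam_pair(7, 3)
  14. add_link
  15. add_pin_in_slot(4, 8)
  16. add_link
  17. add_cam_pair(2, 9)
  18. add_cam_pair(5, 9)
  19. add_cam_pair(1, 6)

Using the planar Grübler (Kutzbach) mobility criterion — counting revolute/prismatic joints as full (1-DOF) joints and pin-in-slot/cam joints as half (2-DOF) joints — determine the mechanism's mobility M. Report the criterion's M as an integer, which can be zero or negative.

[1;0;0] (link 0 is ground)
L+ [2;0;0]
L+ [3;0;0]
C(0,2)∈J2 [3;0;1]
L+ [4;0;1]
PS(0,1)∈J2 [4;0;2]
L+ [5;0;2]
PS(0,4)∈J2 [5;0;3]
R(1,3)∈J1 [5;1;3]
L+ [6;1;3]
L+ [7;1;3]
P(2,5)∈J1 [7;2;3]
L+ [8;2;3]
C(7,3)∈J2 [8;2;4]
L+ [9;2;4]
PS(4,8)∈J2 [9;2;5]
L+ [10;2;5]
C(2,9)∈J2 [10;2;6]
C(5,9)∈J2 [10;2;7]
C(1,6)∈J2 [10;2;8]
mobility = 27 − 4 − 8 = 15

M = 15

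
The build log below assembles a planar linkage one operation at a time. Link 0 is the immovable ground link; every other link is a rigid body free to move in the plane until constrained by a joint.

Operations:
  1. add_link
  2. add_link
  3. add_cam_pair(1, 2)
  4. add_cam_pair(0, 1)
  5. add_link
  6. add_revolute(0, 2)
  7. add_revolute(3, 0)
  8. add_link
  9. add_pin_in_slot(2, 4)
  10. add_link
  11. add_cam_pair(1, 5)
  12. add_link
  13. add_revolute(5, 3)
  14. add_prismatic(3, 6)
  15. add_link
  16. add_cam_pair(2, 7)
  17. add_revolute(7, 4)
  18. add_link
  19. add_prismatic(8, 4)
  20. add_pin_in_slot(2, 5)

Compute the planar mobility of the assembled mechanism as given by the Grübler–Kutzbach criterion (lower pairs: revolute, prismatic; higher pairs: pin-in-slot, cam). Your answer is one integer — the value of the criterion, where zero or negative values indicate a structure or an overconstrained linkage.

M = 6

(L,J1,J2)=(1,0,0); link0 fixed
link1: (2,0,0)
link2: (3,0,0)
C 1-2 [J2]: (3,0,1)
C 0-1 [J2]: (3,0,2)
link3: (4,0,2)
R 0-2 [J1]: (4,1,2)
R 3-0 [J1]: (4,2,2)
link4: (5,2,2)
PS 2-4 [J2]: (5,2,3)
link5: (6,2,3)
C 1-5 [J2]: (6,2,4)
link6: (7,2,4)
R 5-3 [J1]: (7,3,4)
P 3-6 [J1]: (7,4,4)
link7: (8,4,4)
C 2-7 [J2]: (8,4,5)
R 7-4 [J1]: (8,5,5)
link8: (9,5,5)
P 8-4 [J1]: (9,6,5)
PS 2-5 [J2]: (9,6,6)
Grübler: 3·8 − 2·6 − 6 = 6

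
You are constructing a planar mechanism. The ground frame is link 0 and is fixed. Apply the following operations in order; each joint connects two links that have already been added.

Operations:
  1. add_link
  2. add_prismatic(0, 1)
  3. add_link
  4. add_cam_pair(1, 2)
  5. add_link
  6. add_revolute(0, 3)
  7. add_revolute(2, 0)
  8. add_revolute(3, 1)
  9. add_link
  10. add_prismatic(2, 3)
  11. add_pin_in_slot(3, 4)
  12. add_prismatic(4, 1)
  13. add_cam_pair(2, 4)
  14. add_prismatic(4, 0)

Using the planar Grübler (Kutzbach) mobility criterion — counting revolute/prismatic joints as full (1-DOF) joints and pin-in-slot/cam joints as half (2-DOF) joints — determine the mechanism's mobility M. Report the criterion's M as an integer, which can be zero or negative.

M = -5

link 0 = ground. State L|J1|J2 = 1|0|0
+link1  2|0|0
P(0,1) f=1→J1  2|1|0
+link2  3|1|0
C(1,2) f=2→J2  3|1|1
+link3  4|1|1
R(0,3) f=1→J1  4|2|1
R(2,0) f=1→J1  4|3|1
R(3,1) f=1→J1  4|4|1
+link4  5|4|1
P(2,3) f=1→J1  5|5|1
PS(3,4) f=2→J2  5|5|2
P(4,1) f=1→J1  5|6|2
C(2,4) f=2→J2  5|6|3
P(4,0) f=1→J1  5|7|3
M = 3(5−1)−2·7−3 = 12−14−3 = -5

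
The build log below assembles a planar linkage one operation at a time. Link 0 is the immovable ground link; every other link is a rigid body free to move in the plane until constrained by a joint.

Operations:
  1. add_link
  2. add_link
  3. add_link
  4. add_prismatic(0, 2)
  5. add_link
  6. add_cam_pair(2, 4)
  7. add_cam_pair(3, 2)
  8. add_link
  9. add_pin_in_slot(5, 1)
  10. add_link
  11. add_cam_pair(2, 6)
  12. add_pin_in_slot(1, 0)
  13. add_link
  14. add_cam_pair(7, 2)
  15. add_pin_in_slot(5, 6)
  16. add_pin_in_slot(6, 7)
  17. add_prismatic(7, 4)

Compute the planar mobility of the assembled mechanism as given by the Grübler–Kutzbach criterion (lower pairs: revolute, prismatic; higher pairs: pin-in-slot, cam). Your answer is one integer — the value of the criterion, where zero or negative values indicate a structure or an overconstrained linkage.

M = 9

[1;0;0] (link 0 is ground)
L+ [2;0;0]
L+ [3;0;0]
L+ [4;0;0]
P(0,2)∈J1 [4;1;0]
L+ [5;1;0]
C(2,4)∈J2 [5;1;1]
C(3,2)∈J2 [5;1;2]
L+ [6;1;2]
PS(5,1)∈J2 [6;1;3]
L+ [7;1;3]
C(2,6)∈J2 [7;1;4]
PS(1,0)∈J2 [7;1;5]
L+ [8;1;5]
C(7,2)∈J2 [8;1;6]
PS(5,6)∈J2 [8;1;7]
PS(6,7)∈J2 [8;1;8]
P(7,4)∈J1 [8;2;8]
mobility = 21 − 4 − 8 = 9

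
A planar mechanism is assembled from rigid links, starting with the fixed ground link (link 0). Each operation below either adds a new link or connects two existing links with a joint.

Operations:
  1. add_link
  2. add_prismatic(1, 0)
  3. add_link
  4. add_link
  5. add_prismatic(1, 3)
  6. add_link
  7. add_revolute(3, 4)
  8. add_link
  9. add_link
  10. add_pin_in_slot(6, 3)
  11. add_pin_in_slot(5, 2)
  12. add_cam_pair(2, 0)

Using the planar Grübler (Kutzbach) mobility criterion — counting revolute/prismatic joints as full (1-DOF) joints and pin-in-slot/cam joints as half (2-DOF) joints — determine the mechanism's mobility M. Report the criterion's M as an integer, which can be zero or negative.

M = 9

link 0 = ground. State L|J1|J2 = 1|0|0
+link1  2|0|0
P(1,0) f=1→J1  2|1|0
+link2  3|1|0
+link3  4|1|0
P(1,3) f=1→J1  4|2|0
+link4  5|2|0
R(3,4) f=1→J1  5|3|0
+link5  6|3|0
+link6  7|3|0
PS(6,3) f=2→J2  7|3|1
PS(5,2) f=2→J2  7|3|2
C(2,0) f=2→J2  7|3|3
M = 3(7−1)−2·3−3 = 18−6−3 = 9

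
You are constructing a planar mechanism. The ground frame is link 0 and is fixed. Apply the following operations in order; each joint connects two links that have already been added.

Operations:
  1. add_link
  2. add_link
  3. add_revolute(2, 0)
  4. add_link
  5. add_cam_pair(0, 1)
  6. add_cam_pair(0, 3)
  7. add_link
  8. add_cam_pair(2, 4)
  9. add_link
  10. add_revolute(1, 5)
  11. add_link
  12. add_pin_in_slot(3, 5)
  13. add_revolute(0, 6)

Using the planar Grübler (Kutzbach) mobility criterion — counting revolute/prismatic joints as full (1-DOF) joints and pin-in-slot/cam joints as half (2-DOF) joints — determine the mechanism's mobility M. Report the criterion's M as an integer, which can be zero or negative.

M = 8

ground; <1,0,0>
#1 <2,0,0>
#2 <3,0,0>
R:2↔0 J1 <3,1,0>
#3 <4,1,0>
C:0↔1 J2 <4,1,1>
C:0↔3 J2 <4,1,2>
#4 <5,1,2>
C:2↔4 J2 <5,1,3>
#5 <6,1,3>
R:1↔5 J1 <6,2,3>
#6 <7,2,3>
PS:3↔5 J2 <7,2,4>
R:0↔6 J1 <7,3,4>
3×6 − 2×3 − 1×4 = 8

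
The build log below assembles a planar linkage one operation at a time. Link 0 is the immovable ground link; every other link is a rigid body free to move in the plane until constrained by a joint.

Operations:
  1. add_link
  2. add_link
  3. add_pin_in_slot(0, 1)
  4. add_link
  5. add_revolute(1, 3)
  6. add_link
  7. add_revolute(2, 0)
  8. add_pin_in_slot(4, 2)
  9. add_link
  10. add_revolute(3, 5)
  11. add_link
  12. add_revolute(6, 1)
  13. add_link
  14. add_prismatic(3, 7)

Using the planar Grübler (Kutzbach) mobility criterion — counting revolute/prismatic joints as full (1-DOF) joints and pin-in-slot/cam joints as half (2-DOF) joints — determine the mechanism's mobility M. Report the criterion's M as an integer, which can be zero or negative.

M = 9

link 0 = ground. State L|J1|J2 = 1|0|0
+link1  2|0|0
+link2  3|0|0
PS(0,1) f=2→J2  3|0|1
+link3  4|0|1
R(1,3) f=1→J1  4|1|1
+link4  5|1|1
R(2,0) f=1→J1  5|2|1
PS(4,2) f=2→J2  5|2|2
+link5  6|2|2
R(3,5) f=1→J1  6|3|2
+link6  7|3|2
R(6,1) f=1→J1  7|4|2
+link7  8|4|2
P(3,7) f=1→J1  8|5|2
M = 3(8−1)−2·5−2 = 21−10−2 = 9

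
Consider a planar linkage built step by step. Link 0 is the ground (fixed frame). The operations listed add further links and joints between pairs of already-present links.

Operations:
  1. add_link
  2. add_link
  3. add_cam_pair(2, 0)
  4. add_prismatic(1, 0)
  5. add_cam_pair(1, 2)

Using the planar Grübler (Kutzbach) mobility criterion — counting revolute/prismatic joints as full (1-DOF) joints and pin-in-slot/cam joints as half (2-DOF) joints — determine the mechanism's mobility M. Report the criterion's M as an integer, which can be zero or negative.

M = 2

ground; <1,0,0>
#1 <2,0,0>
#2 <3,0,0>
C:2↔0 J2 <3,0,1>
P:1↔0 J1 <3,1,1>
C:1↔2 J2 <3,1,2>
3×2 − 2×1 − 1×2 = 2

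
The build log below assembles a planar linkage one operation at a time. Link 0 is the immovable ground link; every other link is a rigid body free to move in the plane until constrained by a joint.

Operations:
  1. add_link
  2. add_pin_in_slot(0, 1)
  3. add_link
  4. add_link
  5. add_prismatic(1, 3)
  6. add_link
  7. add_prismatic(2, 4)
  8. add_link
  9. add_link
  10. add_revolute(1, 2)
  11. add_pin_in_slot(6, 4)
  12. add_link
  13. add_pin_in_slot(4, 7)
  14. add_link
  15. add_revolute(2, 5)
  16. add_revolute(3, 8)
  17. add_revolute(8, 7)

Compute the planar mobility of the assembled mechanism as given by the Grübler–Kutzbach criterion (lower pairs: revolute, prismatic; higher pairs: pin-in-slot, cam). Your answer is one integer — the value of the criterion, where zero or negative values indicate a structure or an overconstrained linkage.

ground; <1,0,0>
#1 <2,0,0>
PS:0↔1 J2 <2,0,1>
#2 <3,0,1>
#3 <4,0,1>
P:1↔3 J1 <4,1,1>
#4 <5,1,1>
P:2↔4 J1 <5,2,1>
#5 <6,2,1>
#6 <7,2,1>
R:1↔2 J1 <7,3,1>
PS:6↔4 J2 <7,3,2>
#7 <8,3,2>
PS:4↔7 J2 <8,3,3>
#8 <9,3,3>
R:2↔5 J1 <9,4,3>
R:3↔8 J1 <9,5,3>
R:8↔7 J1 <9,6,3>
3×8 − 2×6 − 1×3 = 9

M = 9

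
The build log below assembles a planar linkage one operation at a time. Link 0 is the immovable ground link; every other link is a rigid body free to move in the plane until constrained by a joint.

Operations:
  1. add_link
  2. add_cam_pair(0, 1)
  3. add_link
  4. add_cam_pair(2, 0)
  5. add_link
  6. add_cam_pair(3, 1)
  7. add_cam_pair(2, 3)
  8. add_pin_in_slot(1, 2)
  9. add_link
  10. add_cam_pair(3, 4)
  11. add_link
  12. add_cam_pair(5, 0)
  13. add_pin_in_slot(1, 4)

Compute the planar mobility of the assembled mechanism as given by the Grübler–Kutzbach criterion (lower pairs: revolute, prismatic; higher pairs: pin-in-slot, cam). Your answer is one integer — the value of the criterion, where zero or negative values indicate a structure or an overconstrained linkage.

(L,J1,J2)=(1,0,0); link0 fixed
link1: (2,0,0)
C 0-1 [J2]: (2,0,1)
link2: (3,0,1)
C 2-0 [J2]: (3,0,2)
link3: (4,0,2)
C 3-1 [J2]: (4,0,3)
C 2-3 [J2]: (4,0,4)
PS 1-2 [J2]: (4,0,5)
link4: (5,0,5)
C 3-4 [J2]: (5,0,6)
link5: (6,0,6)
C 5-0 [J2]: (6,0,7)
PS 1-4 [J2]: (6,0,8)
Grübler: 3·5 − 2·0 − 8 = 7

M = 7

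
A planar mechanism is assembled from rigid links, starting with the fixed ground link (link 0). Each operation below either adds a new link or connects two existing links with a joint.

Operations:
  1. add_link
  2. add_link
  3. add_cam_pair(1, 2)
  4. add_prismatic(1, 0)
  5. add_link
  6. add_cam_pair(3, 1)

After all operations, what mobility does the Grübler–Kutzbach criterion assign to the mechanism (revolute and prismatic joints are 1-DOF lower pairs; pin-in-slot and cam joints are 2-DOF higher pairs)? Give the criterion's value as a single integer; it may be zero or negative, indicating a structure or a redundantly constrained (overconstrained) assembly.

M = 5

ground; <1,0,0>
#1 <2,0,0>
#2 <3,0,0>
C:1↔2 J2 <3,0,1>
P:1↔0 J1 <3,1,1>
#3 <4,1,1>
C:3↔1 J2 <4,1,2>
3×3 − 2×1 − 1×2 = 5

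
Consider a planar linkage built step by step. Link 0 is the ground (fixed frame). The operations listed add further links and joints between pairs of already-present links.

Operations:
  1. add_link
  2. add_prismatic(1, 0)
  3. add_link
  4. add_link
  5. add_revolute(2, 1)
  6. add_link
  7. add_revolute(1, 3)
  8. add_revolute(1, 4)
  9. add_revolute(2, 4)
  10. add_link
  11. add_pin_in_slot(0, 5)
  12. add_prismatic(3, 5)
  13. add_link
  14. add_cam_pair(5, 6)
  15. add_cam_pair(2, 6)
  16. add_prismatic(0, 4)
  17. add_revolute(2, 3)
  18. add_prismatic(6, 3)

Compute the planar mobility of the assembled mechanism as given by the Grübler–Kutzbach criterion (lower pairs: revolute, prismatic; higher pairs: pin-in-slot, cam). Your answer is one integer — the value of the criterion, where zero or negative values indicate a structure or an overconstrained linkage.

M = -3

[1;0;0] (link 0 is ground)
L+ [2;0;0]
P(1,0)∈J1 [2;1;0]
L+ [3;1;0]
L+ [4;1;0]
R(2,1)∈J1 [4;2;0]
L+ [5;2;0]
R(1,3)∈J1 [5;3;0]
R(1,4)∈J1 [5;4;0]
R(2,4)∈J1 [5;5;0]
L+ [6;5;0]
PS(0,5)∈J2 [6;5;1]
P(3,5)∈J1 [6;6;1]
L+ [7;6;1]
C(5,6)∈J2 [7;6;2]
C(2,6)∈J2 [7;6;3]
P(0,4)∈J1 [7;7;3]
R(2,3)∈J1 [7;8;3]
P(6,3)∈J1 [7;9;3]
mobility = 18 − 18 − 3 = -3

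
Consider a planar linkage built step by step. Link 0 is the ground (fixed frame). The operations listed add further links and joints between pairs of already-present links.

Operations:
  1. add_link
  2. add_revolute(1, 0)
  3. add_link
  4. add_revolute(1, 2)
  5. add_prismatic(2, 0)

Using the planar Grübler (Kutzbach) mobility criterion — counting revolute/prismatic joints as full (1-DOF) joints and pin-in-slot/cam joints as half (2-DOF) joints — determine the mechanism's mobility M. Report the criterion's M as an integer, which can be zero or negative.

(L,J1,J2)=(1,0,0); link0 fixed
link1: (2,0,0)
R 1-0 [J1]: (2,1,0)
link2: (3,1,0)
R 1-2 [J1]: (3,2,0)
P 2-0 [J1]: (3,3,0)
Grübler: 3·2 − 2·3 − 0 = 0

M = 0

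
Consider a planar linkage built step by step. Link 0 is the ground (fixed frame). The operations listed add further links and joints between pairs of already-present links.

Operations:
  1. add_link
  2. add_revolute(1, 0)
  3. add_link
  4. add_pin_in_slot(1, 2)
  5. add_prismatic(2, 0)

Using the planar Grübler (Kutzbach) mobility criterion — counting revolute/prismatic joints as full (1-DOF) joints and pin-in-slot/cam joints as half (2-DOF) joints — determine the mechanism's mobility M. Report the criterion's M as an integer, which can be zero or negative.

M = 1

link 0 = ground. State L|J1|J2 = 1|0|0
+link1  2|0|0
R(1,0) f=1→J1  2|1|0
+link2  3|1|0
PS(1,2) f=2→J2  3|1|1
P(2,0) f=1→J1  3|2|1
M = 3(3−1)−2·2−1 = 6−4−1 = 1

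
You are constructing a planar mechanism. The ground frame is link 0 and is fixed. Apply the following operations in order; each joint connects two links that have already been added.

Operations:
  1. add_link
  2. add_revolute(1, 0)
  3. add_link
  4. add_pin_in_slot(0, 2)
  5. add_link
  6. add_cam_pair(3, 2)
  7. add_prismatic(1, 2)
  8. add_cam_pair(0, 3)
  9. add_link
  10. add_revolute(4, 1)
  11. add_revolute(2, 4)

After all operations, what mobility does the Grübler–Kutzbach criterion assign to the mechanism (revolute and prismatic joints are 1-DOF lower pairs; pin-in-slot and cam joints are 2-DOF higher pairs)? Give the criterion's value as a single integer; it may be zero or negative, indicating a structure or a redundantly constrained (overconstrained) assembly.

M = 1

link 0 = ground. State L|J1|J2 = 1|0|0
+link1  2|0|0
R(1,0) f=1→J1  2|1|0
+link2  3|1|0
PS(0,2) f=2→J2  3|1|1
+link3  4|1|1
C(3,2) f=2→J2  4|1|2
P(1,2) f=1→J1  4|2|2
C(0,3) f=2→J2  4|2|3
+link4  5|2|3
R(4,1) f=1→J1  5|3|3
R(2,4) f=1→J1  5|4|3
M = 3(5−1)−2·4−3 = 12−8−3 = 1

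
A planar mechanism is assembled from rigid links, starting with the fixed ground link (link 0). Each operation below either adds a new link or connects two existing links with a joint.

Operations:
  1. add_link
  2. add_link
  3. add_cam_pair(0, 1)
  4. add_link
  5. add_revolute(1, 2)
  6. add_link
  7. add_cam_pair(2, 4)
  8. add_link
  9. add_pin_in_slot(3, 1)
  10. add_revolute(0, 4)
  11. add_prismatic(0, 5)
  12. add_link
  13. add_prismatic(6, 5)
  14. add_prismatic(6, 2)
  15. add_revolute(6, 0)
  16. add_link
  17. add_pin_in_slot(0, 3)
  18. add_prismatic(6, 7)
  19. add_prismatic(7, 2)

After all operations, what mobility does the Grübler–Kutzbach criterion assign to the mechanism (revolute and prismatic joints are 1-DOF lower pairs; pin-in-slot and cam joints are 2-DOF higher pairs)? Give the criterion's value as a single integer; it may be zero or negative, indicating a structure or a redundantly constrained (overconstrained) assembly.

M = 1

link 0 = ground. State L|J1|J2 = 1|0|0
+link1  2|0|0
+link2  3|0|0
C(0,1) f=2→J2  3|0|1
+link3  4|0|1
R(1,2) f=1→J1  4|1|1
+link4  5|1|1
C(2,4) f=2→J2  5|1|2
+link5  6|1|2
PS(3,1) f=2→J2  6|1|3
R(0,4) f=1→J1  6|2|3
P(0,5) f=1→J1  6|3|3
+link6  7|3|3
P(6,5) f=1→J1  7|4|3
P(6,2) f=1→J1  7|5|3
R(6,0) f=1→J1  7|6|3
+link7  8|6|3
PS(0,3) f=2→J2  8|6|4
P(6,7) f=1→J1  8|7|4
P(7,2) f=1→J1  8|8|4
M = 3(8−1)−2·8−4 = 21−16−4 = 1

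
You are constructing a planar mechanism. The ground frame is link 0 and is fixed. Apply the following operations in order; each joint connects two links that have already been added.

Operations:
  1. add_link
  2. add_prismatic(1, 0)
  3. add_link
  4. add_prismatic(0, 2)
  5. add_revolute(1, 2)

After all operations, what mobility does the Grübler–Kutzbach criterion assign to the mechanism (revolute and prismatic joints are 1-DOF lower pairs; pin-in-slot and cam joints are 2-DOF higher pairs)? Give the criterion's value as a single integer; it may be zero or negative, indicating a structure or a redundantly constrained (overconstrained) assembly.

M = 0

(L,J1,J2)=(1,0,0); link0 fixed
link1: (2,0,0)
P 1-0 [J1]: (2,1,0)
link2: (3,1,0)
P 0-2 [J1]: (3,2,0)
R 1-2 [J1]: (3,3,0)
Grübler: 3·2 − 2·3 − 0 = 0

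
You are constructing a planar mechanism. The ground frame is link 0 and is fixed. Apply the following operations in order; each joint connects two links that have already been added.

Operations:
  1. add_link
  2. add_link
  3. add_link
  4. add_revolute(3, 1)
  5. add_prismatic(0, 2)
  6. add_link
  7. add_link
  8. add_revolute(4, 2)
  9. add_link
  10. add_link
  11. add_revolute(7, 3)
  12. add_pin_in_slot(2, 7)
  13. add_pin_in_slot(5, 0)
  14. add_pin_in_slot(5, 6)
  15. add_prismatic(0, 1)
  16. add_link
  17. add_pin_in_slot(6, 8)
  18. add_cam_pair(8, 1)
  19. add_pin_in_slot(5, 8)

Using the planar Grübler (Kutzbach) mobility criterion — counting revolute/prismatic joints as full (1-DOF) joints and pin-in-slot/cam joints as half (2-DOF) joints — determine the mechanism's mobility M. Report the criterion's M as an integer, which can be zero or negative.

M = 8

[1;0;0] (link 0 is ground)
L+ [2;0;0]
L+ [3;0;0]
L+ [4;0;0]
R(3,1)∈J1 [4;1;0]
P(0,2)∈J1 [4;2;0]
L+ [5;2;0]
L+ [6;2;0]
R(4,2)∈J1 [6;3;0]
L+ [7;3;0]
L+ [8;3;0]
R(7,3)∈J1 [8;4;0]
PS(2,7)∈J2 [8;4;1]
PS(5,0)∈J2 [8;4;2]
PS(5,6)∈J2 [8;4;3]
P(0,1)∈J1 [8;5;3]
L+ [9;5;3]
PS(6,8)∈J2 [9;5;4]
C(8,1)∈J2 [9;5;5]
PS(5,8)∈J2 [9;5;6]
mobility = 24 − 10 − 6 = 8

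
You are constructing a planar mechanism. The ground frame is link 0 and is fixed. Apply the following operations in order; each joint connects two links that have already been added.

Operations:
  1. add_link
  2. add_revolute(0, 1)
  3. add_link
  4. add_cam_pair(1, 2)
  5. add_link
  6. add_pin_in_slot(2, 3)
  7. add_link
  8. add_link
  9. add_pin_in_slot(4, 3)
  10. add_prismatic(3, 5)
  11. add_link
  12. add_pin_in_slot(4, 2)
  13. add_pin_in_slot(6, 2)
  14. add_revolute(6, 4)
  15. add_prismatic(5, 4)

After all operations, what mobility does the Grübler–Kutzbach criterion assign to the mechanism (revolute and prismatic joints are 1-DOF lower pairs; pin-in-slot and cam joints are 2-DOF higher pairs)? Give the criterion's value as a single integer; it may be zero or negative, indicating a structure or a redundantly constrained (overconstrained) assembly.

(L,J1,J2)=(1,0,0); link0 fixed
link1: (2,0,0)
R 0-1 [J1]: (2,1,0)
link2: (3,1,0)
C 1-2 [J2]: (3,1,1)
link3: (4,1,1)
PS 2-3 [J2]: (4,1,2)
link4: (5,1,2)
link5: (6,1,2)
PS 4-3 [J2]: (6,1,3)
P 3-5 [J1]: (6,2,3)
link6: (7,2,3)
PS 4-2 [J2]: (7,2,4)
PS 6-2 [J2]: (7,2,5)
R 6-4 [J1]: (7,3,5)
P 5-4 [J1]: (7,4,5)
Grübler: 3·6 − 2·4 − 5 = 5

M = 5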